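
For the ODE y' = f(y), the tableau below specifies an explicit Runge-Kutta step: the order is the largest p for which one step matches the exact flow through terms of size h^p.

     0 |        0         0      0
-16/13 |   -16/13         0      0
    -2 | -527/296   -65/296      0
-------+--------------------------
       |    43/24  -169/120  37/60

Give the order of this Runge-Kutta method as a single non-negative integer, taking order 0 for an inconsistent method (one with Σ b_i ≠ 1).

3

b = (43/24, -169/120, 37/60)
c = (0, -16/13, -2)
Ac = (0, 0, 10/37)
Σ b_i: 43/24·1 + (-169/120)·1 + 37/60·1 = 1 ✓
b·c: (-169/120)·(-16/13) + 37/60·(-2) = 1/2 ✓
b·c²: (-169/120)·256/169 + 37/60·4 = 1/3 ✓
b·Ac: 37/60·10/37 = 1/6 ✓; 3 stages ⇒ order 3.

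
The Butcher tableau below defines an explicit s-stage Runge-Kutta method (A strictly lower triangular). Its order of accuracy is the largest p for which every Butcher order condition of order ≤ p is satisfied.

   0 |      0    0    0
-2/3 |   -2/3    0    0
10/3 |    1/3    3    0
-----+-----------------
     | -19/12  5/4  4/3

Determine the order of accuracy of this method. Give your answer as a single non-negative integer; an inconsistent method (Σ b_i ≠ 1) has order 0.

1

b = (-19/12, 5/4, 4/3)
c = (0, -2/3, 10/3)
Ac = (0, 0, -2)
Σ b_i: (-19/12)·1 + 5/4·1 + 4/3·1 = 1 ✓
b·c: 5/4·(-2/3) + 4/3·10/3 = 65/18 ≠ 1/2 ⇒ order 1.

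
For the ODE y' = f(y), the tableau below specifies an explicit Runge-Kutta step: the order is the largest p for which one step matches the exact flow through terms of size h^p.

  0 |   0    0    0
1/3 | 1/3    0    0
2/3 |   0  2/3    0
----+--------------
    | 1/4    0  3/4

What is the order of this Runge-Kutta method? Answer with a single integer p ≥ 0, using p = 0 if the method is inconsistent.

3

b = (1/4, 0, 3/4)
c = (0, 1/3, 2/3)
Ac = (0, 0, 2/9)
Σ b_i: 1/4·1 + 3/4·1 = 1 ✓
b·c: 3/4·2/3 = 1/2 ✓
b·c²: 3/4·4/9 = 1/3 ✓
b·Ac: 3/4·2/9 = 1/6 ✓; 3 stages ⇒ order 3.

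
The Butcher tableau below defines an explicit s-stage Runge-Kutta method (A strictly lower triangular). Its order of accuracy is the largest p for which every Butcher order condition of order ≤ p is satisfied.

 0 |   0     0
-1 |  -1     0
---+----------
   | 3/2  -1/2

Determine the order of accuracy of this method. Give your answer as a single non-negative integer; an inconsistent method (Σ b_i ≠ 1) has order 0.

b = (3/2, -1/2)
c = (0, -1)
Σ b_i: 3/2·1 + (-1/2)·1 = 1 ✓
b·c: (-1/2)·(-1) = 1/2 ✓; 2 stages ⇒ order 2.

2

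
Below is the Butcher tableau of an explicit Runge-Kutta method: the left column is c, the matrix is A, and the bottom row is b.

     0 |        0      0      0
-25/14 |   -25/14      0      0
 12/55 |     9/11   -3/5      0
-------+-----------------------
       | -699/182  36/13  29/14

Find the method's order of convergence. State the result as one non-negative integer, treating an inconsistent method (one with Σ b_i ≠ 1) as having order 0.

1

b = (-699/182, 36/13, 29/14)
c = (0, -25/14, 12/55)
Ac = (0, 0, 15/14)
Σ b_i: (-699/182)·1 + 36/13·1 + 29/14·1 = 1 ✓
b·c: 36/13·(-25/14) + 29/14·12/55 = -22488/5005 ≠ 1/2 ⇒ order 1.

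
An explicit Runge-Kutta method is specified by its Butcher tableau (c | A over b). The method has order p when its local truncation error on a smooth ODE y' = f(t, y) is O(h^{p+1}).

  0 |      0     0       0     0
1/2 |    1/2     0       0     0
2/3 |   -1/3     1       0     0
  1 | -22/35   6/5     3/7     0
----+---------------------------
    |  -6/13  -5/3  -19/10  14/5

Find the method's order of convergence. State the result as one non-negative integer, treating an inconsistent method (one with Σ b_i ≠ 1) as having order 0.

0

b = (-6/13, -5/3, -19/10, 14/5)
c = (0, 1/2, 2/3, 1)
Ac = (0, 0, 1/2, 31/35)
Σ b_i: (-6/13)·1 + (-5/3)·1 + (-19/10)·1 + 14/5·1 = -479/390 ≠ 1 ⇒ order 0.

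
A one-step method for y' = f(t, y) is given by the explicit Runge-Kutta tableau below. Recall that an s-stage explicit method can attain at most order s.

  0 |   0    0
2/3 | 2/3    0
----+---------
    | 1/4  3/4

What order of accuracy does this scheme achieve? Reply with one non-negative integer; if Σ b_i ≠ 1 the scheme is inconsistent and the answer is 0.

2

b = (1/4, 3/4)
c = (0, 2/3)
Σ b_i: 1/4·1 + 3/4·1 = 1 ✓
b·c: 3/4·2/3 = 1/2 ✓; 2 stages ⇒ order 2.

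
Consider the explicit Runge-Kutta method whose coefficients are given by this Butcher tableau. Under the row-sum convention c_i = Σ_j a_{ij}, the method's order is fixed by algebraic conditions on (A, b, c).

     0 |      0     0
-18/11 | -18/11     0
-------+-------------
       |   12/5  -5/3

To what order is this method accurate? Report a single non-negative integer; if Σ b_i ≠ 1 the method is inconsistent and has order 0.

b = (12/5, -5/3)
c = (0, -18/11)
Σ b_i: 12/5·1 + (-5/3)·1 = 11/15 ≠ 1 ⇒ order 0.

0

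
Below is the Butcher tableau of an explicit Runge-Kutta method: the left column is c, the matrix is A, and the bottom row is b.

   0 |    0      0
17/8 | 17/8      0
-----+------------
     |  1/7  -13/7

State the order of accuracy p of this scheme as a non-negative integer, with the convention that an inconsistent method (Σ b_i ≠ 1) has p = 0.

0

b = (1/7, -13/7)
c = (0, 17/8)
Σ b_i: 1/7·1 + (-13/7)·1 = -12/7 ≠ 1 ⇒ order 0.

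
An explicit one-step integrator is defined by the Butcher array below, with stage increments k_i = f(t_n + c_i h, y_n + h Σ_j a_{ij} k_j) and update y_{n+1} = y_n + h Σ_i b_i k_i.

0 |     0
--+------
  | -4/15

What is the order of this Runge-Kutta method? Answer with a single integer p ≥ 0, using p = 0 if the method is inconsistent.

b = (-4/15)
c = (0)
Σ b_i: (-4/15)·1 = -4/15 ≠ 1 ⇒ order 0.

0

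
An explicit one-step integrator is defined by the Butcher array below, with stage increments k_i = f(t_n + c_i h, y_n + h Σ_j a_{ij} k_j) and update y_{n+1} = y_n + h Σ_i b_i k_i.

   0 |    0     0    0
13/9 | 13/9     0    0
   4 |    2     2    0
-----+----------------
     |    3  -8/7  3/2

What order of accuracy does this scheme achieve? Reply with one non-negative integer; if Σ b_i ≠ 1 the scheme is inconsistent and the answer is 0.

b = (3, -8/7, 3/2)
c = (0, 13/9, 4)
Ac = (0, 0, 26/9)
Σ b_i: 3·1 + (-8/7)·1 + 3/2·1 = 47/14 ≠ 1 ⇒ order 0.

0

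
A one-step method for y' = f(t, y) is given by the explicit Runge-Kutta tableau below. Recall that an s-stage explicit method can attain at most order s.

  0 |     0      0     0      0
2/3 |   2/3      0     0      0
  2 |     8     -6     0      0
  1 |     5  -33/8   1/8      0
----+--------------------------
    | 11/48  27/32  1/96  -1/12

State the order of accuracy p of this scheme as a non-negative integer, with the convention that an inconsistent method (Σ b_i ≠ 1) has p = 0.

b = (11/48, 27/32, 1/96, -1/12)
c = (0, 2/3, 2, 1)
Ac = (0, 0, -4, -5/2)
Σ b_i: 11/48·1 + 27/32·1 + 1/96·1 + (-1/12)·1 = 1 ✓
b·c: 27/32·2/3 + 1/96·2 + (-1/12)·1 = 1/2 ✓
b·c²: 27/32·4/9 + 1/96·4 + (-1/12)·1 = 1/3 ✓
b·Ac: 1/96·(-4) + (-1/12)·(-5/2) = 1/6 ✓
b·c³: 27/32·8/27 + 1/96·8 + (-1/12)·1 = 1/4 ✓
b·(c∘Ac): 1/96·(-8) + (-1/12)·(-5/2) = 1/8 ✓
b·Ac²: 1/96·(-8/3) + (-1/12)·(-4/3) = 1/12 ✓
b·A²c: (-1/12)·(-1/2) = 1/24 ✓; 4 stages ⇒ order 4.

4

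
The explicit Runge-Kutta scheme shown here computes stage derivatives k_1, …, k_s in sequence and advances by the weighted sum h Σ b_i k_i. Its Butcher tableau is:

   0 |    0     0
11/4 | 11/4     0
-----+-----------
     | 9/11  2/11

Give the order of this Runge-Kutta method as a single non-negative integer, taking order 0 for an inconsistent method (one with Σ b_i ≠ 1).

b = (9/11, 2/11)
c = (0, 11/4)
Σ b_i: 9/11·1 + 2/11·1 = 1 ✓
b·c: 2/11·11/4 = 1/2 ✓; 2 stages ⇒ order 2.

2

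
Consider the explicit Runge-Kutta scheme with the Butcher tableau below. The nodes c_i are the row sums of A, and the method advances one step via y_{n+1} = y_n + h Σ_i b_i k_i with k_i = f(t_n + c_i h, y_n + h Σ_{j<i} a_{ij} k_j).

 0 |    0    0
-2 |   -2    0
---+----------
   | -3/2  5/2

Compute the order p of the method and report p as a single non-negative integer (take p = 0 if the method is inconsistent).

b = (-3/2, 5/2)
c = (0, -2)
Σ b_i: (-3/2)·1 + 5/2·1 = 1 ✓
b·c: 5/2·(-2) = -5 ≠ 1/2 ⇒ order 1.

1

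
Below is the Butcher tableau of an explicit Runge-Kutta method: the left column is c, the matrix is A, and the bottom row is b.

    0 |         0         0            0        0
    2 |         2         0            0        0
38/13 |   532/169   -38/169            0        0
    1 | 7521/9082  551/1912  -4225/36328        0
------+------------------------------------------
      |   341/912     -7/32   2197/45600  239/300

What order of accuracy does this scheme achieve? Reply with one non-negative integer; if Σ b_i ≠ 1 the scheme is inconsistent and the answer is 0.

4

b = (341/912, -7/32, 2197/45600, 239/300)
c = (0, 2, 38/13, 1)
Ac = (0, 0, -76/169, 113/478)
Σ b_i: 341/912·1 + (-7/32)·1 + 2197/45600·1 + 239/300·1 = 1 ✓
b·c: (-7/32)·2 + 2197/45600·38/13 + 239/300·1 = 1/2 ✓
b·c²: (-7/32)·4 + 2197/45600·1444/169 + 239/300·1 = 1/3 ✓
b·Ac: 2197/45600·(-76/169) + 239/300·113/478 = 1/6 ✓
b·c³: (-7/32)·8 + 2197/45600·54872/2197 + 239/300·1 = 1/4 ✓
b·(c∘Ac): 2197/45600·(-2888/2197) + 239/300·113/478 = 1/8 ✓
b·Ac²: 2197/45600·(-152/169) + 239/300·38/239 = 1/12 ✓
b·A²c: 239/300·25/478 = 1/24 ✓; 4 stages ⇒ order 4.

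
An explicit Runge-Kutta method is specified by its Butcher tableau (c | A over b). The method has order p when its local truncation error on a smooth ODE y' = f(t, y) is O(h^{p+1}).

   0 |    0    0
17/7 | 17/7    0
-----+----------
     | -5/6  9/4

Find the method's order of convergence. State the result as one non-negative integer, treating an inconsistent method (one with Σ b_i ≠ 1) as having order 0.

b = (-5/6, 9/4)
c = (0, 17/7)
Σ b_i: (-5/6)·1 + 9/4·1 = 17/12 ≠ 1 ⇒ order 0.

0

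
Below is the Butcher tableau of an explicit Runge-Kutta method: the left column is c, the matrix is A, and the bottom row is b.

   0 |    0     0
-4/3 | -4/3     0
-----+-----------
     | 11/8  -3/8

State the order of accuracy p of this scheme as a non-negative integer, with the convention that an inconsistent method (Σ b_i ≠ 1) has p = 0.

2

b = (11/8, -3/8)
c = (0, -4/3)
Σ b_i: 11/8·1 + (-3/8)·1 = 1 ✓
b·c: (-3/8)·(-4/3) = 1/2 ✓; 2 stages ⇒ order 2.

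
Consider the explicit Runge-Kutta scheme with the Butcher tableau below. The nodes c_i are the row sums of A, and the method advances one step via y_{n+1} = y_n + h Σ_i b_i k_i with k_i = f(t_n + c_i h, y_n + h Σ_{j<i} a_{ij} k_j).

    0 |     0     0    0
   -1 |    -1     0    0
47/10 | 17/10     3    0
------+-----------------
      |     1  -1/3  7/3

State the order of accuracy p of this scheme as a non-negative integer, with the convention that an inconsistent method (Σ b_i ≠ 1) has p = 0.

b = (1, -1/3, 7/3)
c = (0, -1, 47/10)
Ac = (0, 0, -3)
Σ b_i: 1·1 + (-1/3)·1 + 7/3·1 = 3 ≠ 1 ⇒ order 0.

0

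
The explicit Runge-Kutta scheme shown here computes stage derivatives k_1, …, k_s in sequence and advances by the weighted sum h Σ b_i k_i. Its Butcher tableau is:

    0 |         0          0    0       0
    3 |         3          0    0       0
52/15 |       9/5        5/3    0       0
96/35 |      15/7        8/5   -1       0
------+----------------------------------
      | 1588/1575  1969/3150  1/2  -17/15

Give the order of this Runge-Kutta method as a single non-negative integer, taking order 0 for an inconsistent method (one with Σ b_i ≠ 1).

2

b = (1588/1575, 1969/3150, 1/2, -17/15)
c = (0, 3, 52/15, 96/35)
Ac = (0, 0, 5, 4/3)
Σ b_i: 1588/1575·1 + 1969/3150·1 + 1/2·1 + (-17/15)·1 = 1 ✓
b·c: 1969/3150·3 + 1/2·52/15 + (-17/15)·96/35 = 1/2 ✓
b·c²: 1969/3150·9 + 1/2·2704/225 + (-17/15)·9216/1225 = 342683/110250 ≠ 1/3 ⇒ order 2.
b·Ac: 1/2·5 + (-17/15)·4/3 = 89/90 ≠ 1/6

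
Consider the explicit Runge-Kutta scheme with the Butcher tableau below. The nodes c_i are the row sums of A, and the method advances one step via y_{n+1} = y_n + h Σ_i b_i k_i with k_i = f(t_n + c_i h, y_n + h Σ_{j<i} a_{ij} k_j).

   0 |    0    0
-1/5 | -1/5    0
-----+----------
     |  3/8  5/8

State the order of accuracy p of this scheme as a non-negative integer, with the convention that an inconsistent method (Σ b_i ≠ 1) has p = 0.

1

b = (3/8, 5/8)
c = (0, -1/5)
Σ b_i: 3/8·1 + 5/8·1 = 1 ✓
b·c: 5/8·(-1/5) = -1/8 ≠ 1/2 ⇒ order 1.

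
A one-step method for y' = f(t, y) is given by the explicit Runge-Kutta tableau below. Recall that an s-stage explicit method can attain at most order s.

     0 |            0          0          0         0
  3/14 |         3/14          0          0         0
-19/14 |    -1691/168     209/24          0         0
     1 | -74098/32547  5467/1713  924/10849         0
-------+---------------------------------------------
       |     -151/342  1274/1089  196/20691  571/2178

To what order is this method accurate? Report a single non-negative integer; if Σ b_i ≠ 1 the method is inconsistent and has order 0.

b = (-151/342, 1274/1089, 196/20691, 571/2178)
c = (0, 3/14, -19/14, 1)
Ac = (0, 0, 209/112, 649/1142)
Σ b_i: (-151/342)·1 + 1274/1089·1 + 196/20691·1 + 571/2178·1 = 1 ✓
b·c: 1274/1089·3/14 + 196/20691·(-19/14) + 571/2178·1 = 1/2 ✓
b·c²: 1274/1089·9/196 + 196/20691·361/196 + 571/2178·1 = 1/3 ✓
b·Ac: 196/20691·209/112 + 571/2178·649/1142 = 1/6 ✓
b·c³: 1274/1089·27/2744 + 196/20691·(-6859/2744) + 571/2178·1 = 1/4 ✓
b·(c∘Ac): 196/20691·(-3971/1568) + 571/2178·649/1142 = 1/8 ✓
b·Ac²: 196/20691·627/1568 + 571/2178·693/2284 = 1/12 ✓
b·A²c: 571/2178·363/2284 = 1/24 ✓; 4 stages ⇒ order 4.

4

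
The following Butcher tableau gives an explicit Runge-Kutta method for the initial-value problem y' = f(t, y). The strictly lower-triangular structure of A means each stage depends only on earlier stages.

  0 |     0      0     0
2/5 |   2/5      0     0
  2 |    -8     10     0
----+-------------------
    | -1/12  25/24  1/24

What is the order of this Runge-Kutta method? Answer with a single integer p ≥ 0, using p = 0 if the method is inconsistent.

3

b = (-1/12, 25/24, 1/24)
c = (0, 2/5, 2)
Ac = (0, 0, 4)
Σ b_i: (-1/12)·1 + 25/24·1 + 1/24·1 = 1 ✓
b·c: 25/24·2/5 + 1/24·2 = 1/2 ✓
b·c²: 25/24·4/25 + 1/24·4 = 1/3 ✓
b·Ac: 1/24·4 = 1/6 ✓; 3 stages ⇒ order 3.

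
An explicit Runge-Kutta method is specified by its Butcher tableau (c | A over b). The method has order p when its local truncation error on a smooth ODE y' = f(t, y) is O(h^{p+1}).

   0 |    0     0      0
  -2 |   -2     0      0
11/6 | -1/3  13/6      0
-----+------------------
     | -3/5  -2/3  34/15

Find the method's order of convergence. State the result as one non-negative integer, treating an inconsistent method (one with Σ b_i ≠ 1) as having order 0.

1

b = (-3/5, -2/3, 34/15)
c = (0, -2, 11/6)
Ac = (0, 0, -13/3)
Σ b_i: (-3/5)·1 + (-2/3)·1 + 34/15·1 = 1 ✓
b·c: (-2/3)·(-2) + 34/15·11/6 = 247/45 ≠ 1/2 ⇒ order 1.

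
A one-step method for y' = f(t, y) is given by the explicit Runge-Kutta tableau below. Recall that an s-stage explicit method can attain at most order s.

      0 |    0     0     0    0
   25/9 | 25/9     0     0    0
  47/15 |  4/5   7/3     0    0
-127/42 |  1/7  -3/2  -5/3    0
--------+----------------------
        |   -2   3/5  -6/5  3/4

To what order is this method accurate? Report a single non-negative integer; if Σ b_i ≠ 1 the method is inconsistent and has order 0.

0

b = (-2, 3/5, -6/5, 3/4)
c = (0, 25/9, 47/15, -127/42)
Ac = (0, 0, 175/27, -169/18)
Σ b_i: (-2)·1 + 3/5·1 + (-6/5)·1 + 3/4·1 = -37/20 ≠ 1 ⇒ order 0.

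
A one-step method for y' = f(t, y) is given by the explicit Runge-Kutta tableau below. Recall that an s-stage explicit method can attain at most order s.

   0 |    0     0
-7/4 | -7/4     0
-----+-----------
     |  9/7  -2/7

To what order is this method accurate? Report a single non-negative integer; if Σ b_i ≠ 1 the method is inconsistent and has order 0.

b = (9/7, -2/7)
c = (0, -7/4)
Σ b_i: 9/7·1 + (-2/7)·1 = 1 ✓
b·c: (-2/7)·(-7/4) = 1/2 ✓; 2 stages ⇒ order 2.

2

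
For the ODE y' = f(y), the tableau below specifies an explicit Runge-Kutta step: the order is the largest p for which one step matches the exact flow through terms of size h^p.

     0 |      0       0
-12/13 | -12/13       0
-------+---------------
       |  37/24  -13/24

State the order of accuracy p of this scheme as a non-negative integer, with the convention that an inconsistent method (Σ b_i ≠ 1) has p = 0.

b = (37/24, -13/24)
c = (0, -12/13)
Σ b_i: 37/24·1 + (-13/24)·1 = 1 ✓
b·c: (-13/24)·(-12/13) = 1/2 ✓; 2 stages ⇒ order 2.

2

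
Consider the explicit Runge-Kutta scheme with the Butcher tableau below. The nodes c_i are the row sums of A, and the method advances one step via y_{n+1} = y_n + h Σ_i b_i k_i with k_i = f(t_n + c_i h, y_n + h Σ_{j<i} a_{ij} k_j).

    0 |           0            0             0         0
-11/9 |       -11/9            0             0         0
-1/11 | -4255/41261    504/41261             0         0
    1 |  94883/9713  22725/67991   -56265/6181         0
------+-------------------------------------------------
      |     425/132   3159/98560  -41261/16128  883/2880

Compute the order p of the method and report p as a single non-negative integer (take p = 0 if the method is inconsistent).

b = (425/132, 3159/98560, -41261/16128, 883/2880)
c = (0, -11/9, -1/11, 1)
Ac = (0, 0, -56/3751, 370/883)
Σ b_i: 425/132·1 + 3159/98560·1 + (-41261/16128)·1 + 883/2880·1 = 1 ✓
b·c: 3159/98560·(-11/9) + (-41261/16128)·(-1/11) + 883/2880·1 = 1/2 ✓
b·c²: 3159/98560·121/81 + (-41261/16128)·1/121 + 883/2880·1 = 1/3 ✓
b·Ac: (-41261/16128)·(-56/3751) + 883/2880·370/883 = 1/6 ✓
b·c³: 3159/98560·(-1331/729) + (-41261/16128)·(-1/1331) + 883/2880·1 = 1/4 ✓
b·(c∘Ac): (-41261/16128)·56/41261 + 883/2880·370/883 = 1/8 ✓
b·Ac²: (-41261/16128)·56/3069 + 883/2880·3370/7947 = 1/12 ✓
b·A²c: 883/2880·120/883 = 1/24 ✓; 4 stages ⇒ order 4.

4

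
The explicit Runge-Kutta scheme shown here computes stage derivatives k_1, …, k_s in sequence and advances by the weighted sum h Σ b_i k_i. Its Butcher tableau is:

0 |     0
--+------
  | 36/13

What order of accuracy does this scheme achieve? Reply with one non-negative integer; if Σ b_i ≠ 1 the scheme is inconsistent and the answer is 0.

b = (36/13)
c = (0)
Σ b_i: 36/13·1 = 36/13 ≠ 1 ⇒ order 0.

0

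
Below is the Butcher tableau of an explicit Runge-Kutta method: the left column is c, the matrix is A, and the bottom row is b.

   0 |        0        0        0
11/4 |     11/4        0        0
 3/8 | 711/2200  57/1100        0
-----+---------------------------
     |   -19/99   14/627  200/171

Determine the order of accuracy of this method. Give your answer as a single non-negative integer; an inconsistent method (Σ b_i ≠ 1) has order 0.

3

b = (-19/99, 14/627, 200/171)
c = (0, 11/4, 3/8)
Ac = (0, 0, 57/400)
Σ b_i: (-19/99)·1 + 14/627·1 + 200/171·1 = 1 ✓
b·c: 14/627·11/4 + 200/171·3/8 = 1/2 ✓
b·c²: 14/627·121/16 + 200/171·9/64 = 1/3 ✓
b·Ac: 200/171·57/400 = 1/6 ✓; 3 stages ⇒ order 3.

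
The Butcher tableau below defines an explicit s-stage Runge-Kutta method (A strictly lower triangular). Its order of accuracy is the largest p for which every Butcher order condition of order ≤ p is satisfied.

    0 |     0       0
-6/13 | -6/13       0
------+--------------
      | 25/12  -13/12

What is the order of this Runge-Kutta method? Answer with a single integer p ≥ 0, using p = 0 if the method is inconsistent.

2

b = (25/12, -13/12)
c = (0, -6/13)
Σ b_i: 25/12·1 + (-13/12)·1 = 1 ✓
b·c: (-13/12)·(-6/13) = 1/2 ✓; 2 stages ⇒ order 2.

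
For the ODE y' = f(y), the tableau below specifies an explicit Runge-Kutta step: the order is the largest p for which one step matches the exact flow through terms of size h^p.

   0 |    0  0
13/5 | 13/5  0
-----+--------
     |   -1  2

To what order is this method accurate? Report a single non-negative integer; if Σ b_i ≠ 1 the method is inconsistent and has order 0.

1

b = (-1, 2)
c = (0, 13/5)
Σ b_i: (-1)·1 + 2·1 = 1 ✓
b·c: 2·13/5 = 26/5 ≠ 1/2 ⇒ order 1.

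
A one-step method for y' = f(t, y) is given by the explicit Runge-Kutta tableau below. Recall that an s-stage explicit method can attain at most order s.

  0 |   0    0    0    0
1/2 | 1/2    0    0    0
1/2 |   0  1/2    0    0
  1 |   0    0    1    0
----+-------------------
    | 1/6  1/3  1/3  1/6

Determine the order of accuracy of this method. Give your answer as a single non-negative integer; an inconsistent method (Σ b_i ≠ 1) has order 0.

4

b = (1/6, 1/3, 1/3, 1/6)
c = (0, 1/2, 1/2, 1)
Ac = (0, 0, 1/4, 1/2)
Σ b_i: 1/6·1 + 1/3·1 + 1/3·1 + 1/6·1 = 1 ✓
b·c: 1/3·1/2 + 1/3·1/2 + 1/6·1 = 1/2 ✓
b·c²: 1/3·1/4 + 1/3·1/4 + 1/6·1 = 1/3 ✓
b·Ac: 1/3·1/4 + 1/6·1/2 = 1/6 ✓
b·c³: 1/3·1/8 + 1/3·1/8 + 1/6·1 = 1/4 ✓
b·(c∘Ac): 1/3·1/8 + 1/6·1/2 = 1/8 ✓
b·Ac²: 1/3·1/8 + 1/6·1/4 = 1/12 ✓
b·A²c: 1/6·1/4 = 1/24 ✓; 4 stages ⇒ order 4.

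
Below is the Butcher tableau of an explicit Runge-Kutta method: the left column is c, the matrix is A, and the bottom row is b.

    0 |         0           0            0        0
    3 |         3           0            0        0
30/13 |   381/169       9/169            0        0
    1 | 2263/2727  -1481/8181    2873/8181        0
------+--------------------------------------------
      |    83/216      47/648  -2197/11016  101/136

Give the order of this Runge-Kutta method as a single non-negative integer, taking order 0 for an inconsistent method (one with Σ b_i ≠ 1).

b = (83/216, 47/648, -2197/11016, 101/136)
c = (0, 3, 30/13, 1)
Ac = (0, 0, 27/169, 27/101)
Σ b_i: 83/216·1 + 47/648·1 + (-2197/11016)·1 + 101/136·1 = 1 ✓
b·c: 47/648·3 + (-2197/11016)·30/13 + 101/136·1 = 1/2 ✓
b·c²: 47/648·9 + (-2197/11016)·900/169 + 101/136·1 = 1/3 ✓
b·Ac: (-2197/11016)·27/169 + 101/136·27/101 = 1/6 ✓
b·c³: 47/648·27 + (-2197/11016)·27000/2197 + 101/136·1 = 1/4 ✓
b·(c∘Ac): (-2197/11016)·810/2197 + 101/136·27/101 = 1/8 ✓
b·Ac²: (-2197/11016)·81/169 + 101/136·73/303 = 1/12 ✓
b·A²c: 101/136·17/303 = 1/24 ✓; 4 stages ⇒ order 4.

4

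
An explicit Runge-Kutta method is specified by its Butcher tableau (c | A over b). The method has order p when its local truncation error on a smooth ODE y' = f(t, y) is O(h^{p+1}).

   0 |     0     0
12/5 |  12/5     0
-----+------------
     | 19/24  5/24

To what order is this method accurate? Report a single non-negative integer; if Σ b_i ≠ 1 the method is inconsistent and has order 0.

2

b = (19/24, 5/24)
c = (0, 12/5)
Σ b_i: 19/24·1 + 5/24·1 = 1 ✓
b·c: 5/24·12/5 = 1/2 ✓; 2 stages ⇒ order 2.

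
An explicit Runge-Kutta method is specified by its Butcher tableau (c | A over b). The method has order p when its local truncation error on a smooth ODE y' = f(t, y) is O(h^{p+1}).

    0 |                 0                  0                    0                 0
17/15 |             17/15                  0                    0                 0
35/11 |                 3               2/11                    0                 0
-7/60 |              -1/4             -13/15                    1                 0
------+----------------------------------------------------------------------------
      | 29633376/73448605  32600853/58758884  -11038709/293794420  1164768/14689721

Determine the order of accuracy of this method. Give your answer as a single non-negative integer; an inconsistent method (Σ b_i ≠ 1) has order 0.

3

b = (29633376/73448605, 32600853/58758884, -11038709/293794420, 1164768/14689721)
c = (0, 17/15, 35/11, -7/60)
Ac = (0, 0, 34/165, 5444/2475)
Σ b_i: 29633376/73448605·1 + 32600853/58758884·1 + (-11038709/293794420)·1 + 1164768/14689721·1 = 1 ✓
b·c: 32600853/58758884·17/15 + (-11038709/293794420)·35/11 + 1164768/14689721·(-7/60) = 1/2 ✓
b·c²: 32600853/58758884·289/225 + (-11038709/293794420)·1225/121 + 1164768/14689721·49/3600 = 1/3 ✓
b·Ac: (-11038709/293794420)·34/165 + 1164768/14689721·5444/2475 = 1/6 ✓
b·c³: 32600853/58758884·4913/3375 + (-11038709/293794420)·42875/1331 + 1164768/14689721·(-343/216000) = -2928836821/7271411895 ≠ 1/4 ⇒ order 3.
b·(c∘Ac): (-11038709/293794420)·238/363 + 1164768/14689721·(-9527/37125) = -1486748809/33051872250 ≠ 1/8
b·Ac²: (-11038709/293794420)·578/2475 + 1164768/14689721·3679778/408375 = 10262908067/14542823790 ≠ 1/12
b·A²c: 1164768/14689721·34/165 = 1200064/73448605 ≠ 1/24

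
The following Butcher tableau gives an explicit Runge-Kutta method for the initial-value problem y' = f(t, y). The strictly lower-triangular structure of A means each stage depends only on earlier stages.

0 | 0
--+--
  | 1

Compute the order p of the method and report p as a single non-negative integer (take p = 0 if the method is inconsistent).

b = (1)
c = (0)
Σ b_i: 1·1 = 1 ✓; 1 stage ⇒ order 1.

1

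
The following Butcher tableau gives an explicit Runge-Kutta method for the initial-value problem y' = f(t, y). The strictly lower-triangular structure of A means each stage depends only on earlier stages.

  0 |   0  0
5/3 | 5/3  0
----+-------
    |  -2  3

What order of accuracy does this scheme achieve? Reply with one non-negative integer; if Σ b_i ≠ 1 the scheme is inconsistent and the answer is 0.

1

b = (-2, 3)
c = (0, 5/3)
Σ b_i: (-2)·1 + 3·1 = 1 ✓
b·c: 3·5/3 = 5 ≠ 1/2 ⇒ order 1.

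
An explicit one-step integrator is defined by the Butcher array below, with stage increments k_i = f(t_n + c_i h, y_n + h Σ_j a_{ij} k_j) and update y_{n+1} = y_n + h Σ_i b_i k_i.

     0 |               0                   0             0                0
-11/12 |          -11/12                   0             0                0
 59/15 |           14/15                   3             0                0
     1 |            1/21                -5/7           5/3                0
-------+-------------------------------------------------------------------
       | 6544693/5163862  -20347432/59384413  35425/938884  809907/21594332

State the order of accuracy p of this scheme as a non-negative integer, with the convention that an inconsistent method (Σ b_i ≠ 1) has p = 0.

3

b = (6544693/5163862, -20347432/59384413, 35425/938884, 809907/21594332)
c = (0, -11/12, 59/15, 1)
Ac = (0, 0, -11/4, 1817/252)
Σ b_i: 6544693/5163862·1 + (-20347432/59384413)·1 + 35425/938884·1 + 809907/21594332·1 = 1 ✓
b·c: (-20347432/59384413)·(-11/12) + 35425/938884·59/15 + 809907/21594332·1 = 1/2 ✓
b·c²: (-20347432/59384413)·121/144 + 35425/938884·3481/225 + 809907/21594332·1 = 1/3 ✓
b·Ac: 35425/938884·(-11/4) + 809907/21594332·1817/252 = 1/6 ✓
b·c³: (-20347432/59384413)·(-1331/1728) + 35425/938884·205379/3375 + 809907/21594332·1 = 73161659/28166520 ≠ 1/4 ⇒ order 3.
b·(c∘Ac): 35425/938884·(-649/60) + 809907/21594332·1817/252 = -129281/938884 ≠ 1/8
b·Ac²: 35425/938884·121/48 + 809907/21594332·380797/15120 = 4041253631/3886979760 ≠ 1/12
b·A²c: 809907/21594332·(-55/12) = -14848295/86377328 ≠ 1/24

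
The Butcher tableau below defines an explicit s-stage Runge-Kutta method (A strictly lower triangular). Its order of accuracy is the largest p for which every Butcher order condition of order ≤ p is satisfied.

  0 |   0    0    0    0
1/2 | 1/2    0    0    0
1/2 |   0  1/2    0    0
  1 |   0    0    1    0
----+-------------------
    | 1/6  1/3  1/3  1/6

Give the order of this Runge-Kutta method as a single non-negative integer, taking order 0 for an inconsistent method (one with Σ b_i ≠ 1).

4

b = (1/6, 1/3, 1/3, 1/6)
c = (0, 1/2, 1/2, 1)
Ac = (0, 0, 1/4, 1/2)
Σ b_i: 1/6·1 + 1/3·1 + 1/3·1 + 1/6·1 = 1 ✓
b·c: 1/3·1/2 + 1/3·1/2 + 1/6·1 = 1/2 ✓
b·c²: 1/3·1/4 + 1/3·1/4 + 1/6·1 = 1/3 ✓
b·Ac: 1/3·1/4 + 1/6·1/2 = 1/6 ✓
b·c³: 1/3·1/8 + 1/3·1/8 + 1/6·1 = 1/4 ✓
b·(c∘Ac): 1/3·1/8 + 1/6·1/2 = 1/8 ✓
b·Ac²: 1/3·1/8 + 1/6·1/4 = 1/12 ✓
b·A²c: 1/6·1/4 = 1/24 ✓; 4 stages ⇒ order 4.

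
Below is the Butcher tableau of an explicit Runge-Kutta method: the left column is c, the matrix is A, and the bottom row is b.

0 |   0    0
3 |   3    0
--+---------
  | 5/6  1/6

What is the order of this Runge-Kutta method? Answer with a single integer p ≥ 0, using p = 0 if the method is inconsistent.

2

b = (5/6, 1/6)
c = (0, 3)
Σ b_i: 5/6·1 + 1/6·1 = 1 ✓
b·c: 1/6·3 = 1/2 ✓; 2 stages ⇒ order 2.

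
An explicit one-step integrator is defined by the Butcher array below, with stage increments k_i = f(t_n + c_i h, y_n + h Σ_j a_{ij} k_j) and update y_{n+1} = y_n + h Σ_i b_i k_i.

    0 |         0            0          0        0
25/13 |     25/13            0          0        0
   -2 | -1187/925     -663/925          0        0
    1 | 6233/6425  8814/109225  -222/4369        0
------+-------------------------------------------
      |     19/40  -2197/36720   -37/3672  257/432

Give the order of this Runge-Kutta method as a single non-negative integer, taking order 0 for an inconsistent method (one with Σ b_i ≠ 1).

b = (19/40, -2197/36720, -37/3672, 257/432)
c = (0, 25/13, -2, 1)
Ac = (0, 0, -51/37, 66/257)
Σ b_i: 19/40·1 + (-2197/36720)·1 + (-37/3672)·1 + 257/432·1 = 1 ✓
b·c: (-2197/36720)·25/13 + (-37/3672)·(-2) + 257/432·1 = 1/2 ✓
b·c²: (-2197/36720)·625/169 + (-37/3672)·4 + 257/432·1 = 1/3 ✓
b·Ac: (-37/3672)·(-51/37) + 257/432·66/257 = 1/6 ✓
b·c³: (-2197/36720)·15625/2197 + (-37/3672)·(-8) + 257/432·1 = 1/4 ✓
b·(c∘Ac): (-37/3672)·102/37 + 257/432·66/257 = 1/8 ✓
b·Ac²: (-37/3672)·(-1275/481) + 257/432·318/3341 = 1/12 ✓
b·A²c: 257/432·18/257 = 1/24 ✓; 4 stages ⇒ order 4.

4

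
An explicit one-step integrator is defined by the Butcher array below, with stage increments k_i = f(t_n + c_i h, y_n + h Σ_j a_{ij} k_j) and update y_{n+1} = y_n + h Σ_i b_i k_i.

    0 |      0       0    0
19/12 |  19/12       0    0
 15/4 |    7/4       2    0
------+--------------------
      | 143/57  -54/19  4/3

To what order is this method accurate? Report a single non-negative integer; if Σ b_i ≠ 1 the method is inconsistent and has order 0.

b = (143/57, -54/19, 4/3)
c = (0, 19/12, 15/4)
Ac = (0, 0, 19/6)
Σ b_i: 143/57·1 + (-54/19)·1 + 4/3·1 = 1 ✓
b·c: (-54/19)·19/12 + 4/3·15/4 = 1/2 ✓
b·c²: (-54/19)·361/144 + 4/3·225/16 = 93/8 ≠ 1/3 ⇒ order 2.
b·Ac: 4/3·19/6 = 38/9 ≠ 1/6

2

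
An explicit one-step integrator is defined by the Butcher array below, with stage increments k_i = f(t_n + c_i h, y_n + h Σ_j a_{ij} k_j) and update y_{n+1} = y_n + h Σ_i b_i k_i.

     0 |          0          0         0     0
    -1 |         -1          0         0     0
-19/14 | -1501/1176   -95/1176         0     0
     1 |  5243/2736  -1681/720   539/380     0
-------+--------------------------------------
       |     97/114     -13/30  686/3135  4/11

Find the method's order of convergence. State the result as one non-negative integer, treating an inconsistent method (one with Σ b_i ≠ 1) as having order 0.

b = (97/114, -13/30, 686/3135, 4/11)
c = (0, -1, -19/14, 1)
Ac = (0, 0, 95/1176, 59/144)
Σ b_i: 97/114·1 + (-13/30)·1 + 686/3135·1 + 4/11·1 = 1 ✓
b·c: (-13/30)·(-1) + 686/3135·(-19/14) + 4/11·1 = 1/2 ✓
b·c²: (-13/30)·1 + 686/3135·361/196 + 4/11·1 = 1/3 ✓
b·Ac: 686/3135·95/1176 + 4/11·59/144 = 1/6 ✓
b·c³: (-13/30)·(-1) + 686/3135·(-6859/2744) + 4/11·1 = 1/4 ✓
b·(c∘Ac): 686/3135·(-1805/16464) + 4/11·59/144 = 1/8 ✓
b·Ac²: 686/3135·(-95/1176) + 4/11·5/18 = 1/12 ✓
b·A²c: 4/11·11/96 = 1/24 ✓; 4 stages ⇒ order 4.

4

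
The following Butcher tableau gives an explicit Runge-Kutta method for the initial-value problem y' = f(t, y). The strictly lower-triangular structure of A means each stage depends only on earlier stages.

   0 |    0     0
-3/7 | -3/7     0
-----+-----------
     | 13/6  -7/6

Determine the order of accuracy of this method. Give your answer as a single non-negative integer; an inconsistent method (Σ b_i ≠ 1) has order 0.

2

b = (13/6, -7/6)
c = (0, -3/7)
Σ b_i: 13/6·1 + (-7/6)·1 = 1 ✓
b·c: (-7/6)·(-3/7) = 1/2 ✓; 2 stages ⇒ order 2.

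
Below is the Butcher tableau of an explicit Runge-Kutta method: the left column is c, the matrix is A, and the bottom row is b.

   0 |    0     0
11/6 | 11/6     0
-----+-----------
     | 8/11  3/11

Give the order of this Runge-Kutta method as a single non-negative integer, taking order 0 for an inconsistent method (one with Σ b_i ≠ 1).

2

b = (8/11, 3/11)
c = (0, 11/6)
Σ b_i: 8/11·1 + 3/11·1 = 1 ✓
b·c: 3/11·11/6 = 1/2 ✓; 2 stages ⇒ order 2.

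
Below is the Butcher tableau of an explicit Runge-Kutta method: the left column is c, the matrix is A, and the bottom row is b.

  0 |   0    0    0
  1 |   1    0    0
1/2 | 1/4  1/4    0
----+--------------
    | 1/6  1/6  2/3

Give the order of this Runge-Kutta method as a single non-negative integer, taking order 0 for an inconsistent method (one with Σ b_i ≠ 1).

b = (1/6, 1/6, 2/3)
c = (0, 1, 1/2)
Ac = (0, 0, 1/4)
Σ b_i: 1/6·1 + 1/6·1 + 2/3·1 = 1 ✓
b·c: 1/6·1 + 2/3·1/2 = 1/2 ✓
b·c²: 1/6·1 + 2/3·1/4 = 1/3 ✓
b·Ac: 2/3·1/4 = 1/6 ✓; 3 stages ⇒ order 3.

3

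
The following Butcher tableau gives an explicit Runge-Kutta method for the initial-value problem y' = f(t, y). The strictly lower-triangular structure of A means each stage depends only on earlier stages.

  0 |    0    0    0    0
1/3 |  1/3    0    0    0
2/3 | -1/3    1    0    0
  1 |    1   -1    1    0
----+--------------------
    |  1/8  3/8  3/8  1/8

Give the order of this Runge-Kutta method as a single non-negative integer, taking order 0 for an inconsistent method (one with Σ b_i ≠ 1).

4

b = (1/8, 3/8, 3/8, 1/8)
c = (0, 1/3, 2/3, 1)
Ac = (0, 0, 1/3, 1/3)
Σ b_i: 1/8·1 + 3/8·1 + 3/8·1 + 1/8·1 = 1 ✓
b·c: 3/8·1/3 + 3/8·2/3 + 1/8·1 = 1/2 ✓
b·c²: 3/8·1/9 + 3/8·4/9 + 1/8·1 = 1/3 ✓
b·Ac: 3/8·1/3 + 1/8·1/3 = 1/6 ✓
b·c³: 3/8·1/27 + 3/8·8/27 + 1/8·1 = 1/4 ✓
b·(c∘Ac): 3/8·2/9 + 1/8·1/3 = 1/8 ✓
b·Ac²: 3/8·1/9 + 1/8·1/3 = 1/12 ✓
b·A²c: 1/8·1/3 = 1/24 ✓; 4 stages ⇒ order 4.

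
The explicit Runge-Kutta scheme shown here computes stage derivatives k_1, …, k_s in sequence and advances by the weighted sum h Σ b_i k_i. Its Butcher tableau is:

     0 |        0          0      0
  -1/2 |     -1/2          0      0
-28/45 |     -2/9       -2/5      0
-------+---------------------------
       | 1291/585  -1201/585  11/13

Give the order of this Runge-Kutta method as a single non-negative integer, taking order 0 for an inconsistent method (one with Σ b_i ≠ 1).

2

b = (1291/585, -1201/585, 11/13)
c = (0, -1/2, -28/45)
Ac = (0, 0, 1/5)
Σ b_i: 1291/585·1 + (-1201/585)·1 + 11/13·1 = 1 ✓
b·c: (-1201/585)·(-1/2) + 11/13·(-28/45) = 1/2 ✓
b·c²: (-1201/585)·1/4 + 11/13·784/2025 = -19549/105300 ≠ 1/3 ⇒ order 2.
b·Ac: 11/13·1/5 = 11/65 ≠ 1/6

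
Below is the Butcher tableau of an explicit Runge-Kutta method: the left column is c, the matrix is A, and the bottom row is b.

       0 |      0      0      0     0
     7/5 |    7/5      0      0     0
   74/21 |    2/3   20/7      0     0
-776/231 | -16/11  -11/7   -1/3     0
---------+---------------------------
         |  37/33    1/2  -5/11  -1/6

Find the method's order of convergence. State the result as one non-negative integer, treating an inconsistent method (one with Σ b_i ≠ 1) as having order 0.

b = (37/33, 1/2, -5/11, -1/6)
c = (0, 7/5, 74/21, -776/231)
Ac = (0, 0, 4, -1063/315)
Σ b_i: 37/33·1 + 1/2·1 + (-5/11)·1 + (-1/6)·1 = 1 ✓
b·c: 1/2·7/5 + (-5/11)·74/21 + (-1/6)·(-776/231) = -2369/6930 ≠ 1/2 ⇒ order 1.

1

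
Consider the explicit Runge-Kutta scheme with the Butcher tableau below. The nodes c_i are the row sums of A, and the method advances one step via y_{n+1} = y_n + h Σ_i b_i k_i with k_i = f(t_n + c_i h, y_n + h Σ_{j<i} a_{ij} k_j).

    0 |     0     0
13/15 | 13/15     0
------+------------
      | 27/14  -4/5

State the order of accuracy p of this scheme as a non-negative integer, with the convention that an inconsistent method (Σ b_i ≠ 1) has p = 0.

b = (27/14, -4/5)
c = (0, 13/15)
Σ b_i: 27/14·1 + (-4/5)·1 = 79/70 ≠ 1 ⇒ order 0.

0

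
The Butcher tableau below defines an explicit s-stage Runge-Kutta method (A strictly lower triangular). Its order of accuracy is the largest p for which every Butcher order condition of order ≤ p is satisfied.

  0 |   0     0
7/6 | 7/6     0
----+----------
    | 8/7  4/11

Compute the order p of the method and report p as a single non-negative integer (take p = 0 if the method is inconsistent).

0

b = (8/7, 4/11)
c = (0, 7/6)
Σ b_i: 8/7·1 + 4/11·1 = 116/77 ≠ 1 ⇒ order 0.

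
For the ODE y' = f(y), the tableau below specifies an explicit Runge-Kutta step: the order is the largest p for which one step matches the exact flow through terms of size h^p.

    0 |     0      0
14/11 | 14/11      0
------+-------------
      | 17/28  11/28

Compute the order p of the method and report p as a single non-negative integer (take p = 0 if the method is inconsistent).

2

b = (17/28, 11/28)
c = (0, 14/11)
Σ b_i: 17/28·1 + 11/28·1 = 1 ✓
b·c: 11/28·14/11 = 1/2 ✓; 2 stages ⇒ order 2.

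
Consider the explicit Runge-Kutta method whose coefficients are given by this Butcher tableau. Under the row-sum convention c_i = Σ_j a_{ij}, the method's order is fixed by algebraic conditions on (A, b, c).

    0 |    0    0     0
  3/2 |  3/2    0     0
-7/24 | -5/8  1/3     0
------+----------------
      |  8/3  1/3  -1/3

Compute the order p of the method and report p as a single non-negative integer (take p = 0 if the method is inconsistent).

0

b = (8/3, 1/3, -1/3)
c = (0, 3/2, -7/24)
Ac = (0, 0, 1/2)
Σ b_i: 8/3·1 + 1/3·1 + (-1/3)·1 = 8/3 ≠ 1 ⇒ order 0.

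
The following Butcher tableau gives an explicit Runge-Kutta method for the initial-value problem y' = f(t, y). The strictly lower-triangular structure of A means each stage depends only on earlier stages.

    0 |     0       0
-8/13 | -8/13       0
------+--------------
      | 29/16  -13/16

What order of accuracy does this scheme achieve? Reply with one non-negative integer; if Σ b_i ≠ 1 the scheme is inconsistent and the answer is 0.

2

b = (29/16, -13/16)
c = (0, -8/13)
Σ b_i: 29/16·1 + (-13/16)·1 = 1 ✓
b·c: (-13/16)·(-8/13) = 1/2 ✓; 2 stages ⇒ order 2.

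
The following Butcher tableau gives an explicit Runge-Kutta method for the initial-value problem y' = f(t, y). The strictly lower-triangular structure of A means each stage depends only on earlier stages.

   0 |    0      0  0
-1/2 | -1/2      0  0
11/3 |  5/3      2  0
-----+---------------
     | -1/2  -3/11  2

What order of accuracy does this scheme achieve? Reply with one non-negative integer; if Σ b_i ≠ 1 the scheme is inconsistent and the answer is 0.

b = (-1/2, -3/11, 2)
c = (0, -1/2, 11/3)
Ac = (0, 0, -1)
Σ b_i: (-1/2)·1 + (-3/11)·1 + 2·1 = 27/22 ≠ 1 ⇒ order 0.

0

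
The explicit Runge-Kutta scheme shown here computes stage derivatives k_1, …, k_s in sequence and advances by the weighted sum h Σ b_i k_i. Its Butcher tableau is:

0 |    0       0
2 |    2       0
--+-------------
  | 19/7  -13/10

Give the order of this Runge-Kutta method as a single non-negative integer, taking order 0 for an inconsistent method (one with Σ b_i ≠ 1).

b = (19/7, -13/10)
c = (0, 2)
Σ b_i: 19/7·1 + (-13/10)·1 = 99/70 ≠ 1 ⇒ order 0.

0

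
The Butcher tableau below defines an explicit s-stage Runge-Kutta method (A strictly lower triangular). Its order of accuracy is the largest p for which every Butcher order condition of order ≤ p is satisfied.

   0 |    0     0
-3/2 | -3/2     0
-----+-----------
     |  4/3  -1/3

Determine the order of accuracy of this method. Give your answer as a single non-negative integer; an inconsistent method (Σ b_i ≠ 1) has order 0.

b = (4/3, -1/3)
c = (0, -3/2)
Σ b_i: 4/3·1 + (-1/3)·1 = 1 ✓
b·c: (-1/3)·(-3/2) = 1/2 ✓; 2 stages ⇒ order 2.

2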